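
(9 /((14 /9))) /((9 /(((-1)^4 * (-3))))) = -27 /14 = -1.93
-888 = -888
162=162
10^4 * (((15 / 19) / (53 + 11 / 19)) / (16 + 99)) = 15000 / 11707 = 1.28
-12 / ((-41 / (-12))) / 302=-72 / 6191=-0.01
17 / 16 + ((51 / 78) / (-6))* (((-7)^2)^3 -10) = -2666263 / 208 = -12818.57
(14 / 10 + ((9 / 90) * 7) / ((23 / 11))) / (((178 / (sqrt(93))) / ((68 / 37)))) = 6783 * sqrt(93) / 378695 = 0.17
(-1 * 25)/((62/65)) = -1625/62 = -26.21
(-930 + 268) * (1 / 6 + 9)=-18205 / 3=-6068.33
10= 10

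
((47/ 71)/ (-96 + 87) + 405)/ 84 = 4.82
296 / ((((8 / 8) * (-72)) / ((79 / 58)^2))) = -230917 / 30276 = -7.63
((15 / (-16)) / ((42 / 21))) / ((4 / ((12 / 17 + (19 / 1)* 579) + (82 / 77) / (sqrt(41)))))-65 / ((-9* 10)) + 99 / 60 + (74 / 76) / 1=-2392421933 / 1860480-15* sqrt(41) / 4928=-1285.94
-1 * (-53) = 53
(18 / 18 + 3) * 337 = 1348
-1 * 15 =-15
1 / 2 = 0.50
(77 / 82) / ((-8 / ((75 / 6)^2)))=-48125 / 2624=-18.34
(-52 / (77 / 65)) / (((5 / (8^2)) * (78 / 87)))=-48256 / 77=-626.70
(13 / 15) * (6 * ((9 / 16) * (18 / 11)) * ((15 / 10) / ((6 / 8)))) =1053 / 110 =9.57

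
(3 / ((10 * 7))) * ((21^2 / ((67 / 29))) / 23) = 5481 / 15410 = 0.36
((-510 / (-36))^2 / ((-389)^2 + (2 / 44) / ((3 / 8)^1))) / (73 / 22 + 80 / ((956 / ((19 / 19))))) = 12290575 / 31524871602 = 0.00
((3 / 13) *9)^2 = 729 / 169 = 4.31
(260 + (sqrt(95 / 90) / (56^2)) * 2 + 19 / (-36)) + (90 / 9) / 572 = sqrt(38) / 9408 + 1335853 / 5148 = 259.49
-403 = -403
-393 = -393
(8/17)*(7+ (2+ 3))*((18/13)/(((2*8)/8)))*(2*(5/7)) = 8640/1547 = 5.59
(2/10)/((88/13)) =0.03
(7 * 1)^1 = 7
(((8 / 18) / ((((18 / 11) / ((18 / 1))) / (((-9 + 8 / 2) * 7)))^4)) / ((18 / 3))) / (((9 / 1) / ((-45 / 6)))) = -109853253125 / 81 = -1356213001.54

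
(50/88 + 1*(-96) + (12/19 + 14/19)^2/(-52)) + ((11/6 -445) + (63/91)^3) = -56355684859/104691444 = -538.30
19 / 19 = 1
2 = 2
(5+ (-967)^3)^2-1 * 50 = 817633806251799314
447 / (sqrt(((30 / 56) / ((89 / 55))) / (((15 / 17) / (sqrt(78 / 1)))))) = 245.56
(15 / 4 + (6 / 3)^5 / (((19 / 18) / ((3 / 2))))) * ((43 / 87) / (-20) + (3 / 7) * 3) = 660437 / 10640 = 62.07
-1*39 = -39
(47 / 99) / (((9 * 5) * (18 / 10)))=47 / 8019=0.01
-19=-19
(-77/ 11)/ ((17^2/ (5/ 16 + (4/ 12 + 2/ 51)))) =-3913/ 235824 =-0.02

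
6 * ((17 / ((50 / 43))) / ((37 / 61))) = 133773 / 925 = 144.62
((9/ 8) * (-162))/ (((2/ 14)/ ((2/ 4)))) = -5103/ 8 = -637.88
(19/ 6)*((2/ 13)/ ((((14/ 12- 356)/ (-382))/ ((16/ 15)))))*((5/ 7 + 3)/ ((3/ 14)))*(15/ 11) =929024/ 70257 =13.22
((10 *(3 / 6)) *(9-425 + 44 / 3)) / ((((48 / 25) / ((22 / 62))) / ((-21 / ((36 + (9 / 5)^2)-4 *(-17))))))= 10346875 / 142476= 72.62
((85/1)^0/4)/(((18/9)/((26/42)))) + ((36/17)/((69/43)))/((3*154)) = 57977/722568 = 0.08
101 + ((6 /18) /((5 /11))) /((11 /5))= 304 /3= 101.33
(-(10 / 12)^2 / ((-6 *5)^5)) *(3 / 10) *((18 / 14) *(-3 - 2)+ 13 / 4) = -89 / 3265920000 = -0.00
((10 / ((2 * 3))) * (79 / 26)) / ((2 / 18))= 45.58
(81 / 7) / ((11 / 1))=81 / 77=1.05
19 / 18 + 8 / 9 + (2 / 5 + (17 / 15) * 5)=721 / 90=8.01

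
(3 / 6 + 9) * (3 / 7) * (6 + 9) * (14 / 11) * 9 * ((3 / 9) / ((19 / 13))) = 1755 / 11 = 159.55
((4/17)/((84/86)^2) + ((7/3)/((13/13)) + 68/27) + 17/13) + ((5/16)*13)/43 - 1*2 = 905349103/201159504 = 4.50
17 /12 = 1.42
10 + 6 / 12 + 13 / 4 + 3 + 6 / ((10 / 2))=359 / 20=17.95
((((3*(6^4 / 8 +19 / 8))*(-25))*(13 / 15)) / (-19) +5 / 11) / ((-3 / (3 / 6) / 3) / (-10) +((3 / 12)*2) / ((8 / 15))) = 9409850 / 19019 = 494.76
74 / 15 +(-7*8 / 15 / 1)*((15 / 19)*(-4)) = 4766 / 285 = 16.72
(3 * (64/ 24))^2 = 64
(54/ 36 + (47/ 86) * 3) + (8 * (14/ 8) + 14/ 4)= 1775/ 86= 20.64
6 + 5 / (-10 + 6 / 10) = 257 / 47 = 5.47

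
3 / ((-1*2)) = -3 / 2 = -1.50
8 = 8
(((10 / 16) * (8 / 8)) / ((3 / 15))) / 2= 25 / 16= 1.56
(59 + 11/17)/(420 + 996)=169/4012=0.04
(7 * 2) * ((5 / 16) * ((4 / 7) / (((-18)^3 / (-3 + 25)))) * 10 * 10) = -0.94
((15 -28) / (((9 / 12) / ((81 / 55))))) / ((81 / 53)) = -2756 / 165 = -16.70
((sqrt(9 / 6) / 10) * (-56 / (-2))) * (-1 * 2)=-14 * sqrt(6) / 5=-6.86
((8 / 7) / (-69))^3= -512 / 112678587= -0.00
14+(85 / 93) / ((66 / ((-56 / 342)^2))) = 1256402126 / 89740629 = 14.00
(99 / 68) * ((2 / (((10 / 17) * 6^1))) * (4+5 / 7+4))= 2013 / 280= 7.19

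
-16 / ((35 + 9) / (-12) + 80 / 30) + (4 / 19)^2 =5792 / 361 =16.04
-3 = -3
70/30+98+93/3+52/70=13868/105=132.08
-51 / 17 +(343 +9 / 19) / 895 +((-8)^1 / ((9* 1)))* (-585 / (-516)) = -7949731 / 2193645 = -3.62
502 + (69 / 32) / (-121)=1943675 / 3872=501.98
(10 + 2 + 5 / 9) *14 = 1582 / 9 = 175.78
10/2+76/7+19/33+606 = 143782/231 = 622.43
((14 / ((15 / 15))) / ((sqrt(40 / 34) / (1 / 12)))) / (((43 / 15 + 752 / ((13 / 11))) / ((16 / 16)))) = 91 * sqrt(85) / 498556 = 0.00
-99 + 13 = -86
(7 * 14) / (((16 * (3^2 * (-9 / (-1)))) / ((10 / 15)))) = 49 / 972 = 0.05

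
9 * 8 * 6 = 432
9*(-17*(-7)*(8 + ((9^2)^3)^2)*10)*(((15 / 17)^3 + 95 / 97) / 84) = 1682100894159598425 / 28033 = 60004312565890.14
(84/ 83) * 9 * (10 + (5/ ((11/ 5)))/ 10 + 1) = 93366/ 913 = 102.26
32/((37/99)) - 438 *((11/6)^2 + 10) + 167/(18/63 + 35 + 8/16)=-426379/74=-5761.88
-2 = -2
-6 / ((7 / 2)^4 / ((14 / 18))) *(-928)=29696 / 1029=28.86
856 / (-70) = -428 / 35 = -12.23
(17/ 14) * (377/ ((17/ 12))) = 2262/ 7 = 323.14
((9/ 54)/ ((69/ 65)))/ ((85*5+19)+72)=65/ 213624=0.00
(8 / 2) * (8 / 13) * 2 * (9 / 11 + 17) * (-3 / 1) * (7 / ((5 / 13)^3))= -44518656 / 1375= -32377.20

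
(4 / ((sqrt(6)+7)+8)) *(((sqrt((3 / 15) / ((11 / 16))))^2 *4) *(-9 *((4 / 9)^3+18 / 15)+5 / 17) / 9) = -19909888 / 49757895+19909888 *sqrt(6) / 746368425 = -0.33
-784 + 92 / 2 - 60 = -798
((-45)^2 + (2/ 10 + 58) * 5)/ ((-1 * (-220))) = 579/ 55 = 10.53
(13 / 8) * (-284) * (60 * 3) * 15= -1246050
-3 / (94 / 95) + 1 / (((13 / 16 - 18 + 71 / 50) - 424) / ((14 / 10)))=-50186135 / 16535258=-3.04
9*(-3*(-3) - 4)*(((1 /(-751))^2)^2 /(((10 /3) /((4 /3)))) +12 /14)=38.57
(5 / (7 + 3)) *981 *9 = 8829 / 2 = 4414.50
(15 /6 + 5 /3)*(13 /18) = 325 /108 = 3.01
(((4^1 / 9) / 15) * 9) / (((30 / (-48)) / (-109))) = 3488 / 75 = 46.51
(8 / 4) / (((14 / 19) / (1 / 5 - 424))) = -40261 / 35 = -1150.31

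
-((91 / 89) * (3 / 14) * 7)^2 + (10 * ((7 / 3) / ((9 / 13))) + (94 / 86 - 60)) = -1013633693 / 36785124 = -27.56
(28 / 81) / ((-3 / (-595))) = 16660 / 243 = 68.56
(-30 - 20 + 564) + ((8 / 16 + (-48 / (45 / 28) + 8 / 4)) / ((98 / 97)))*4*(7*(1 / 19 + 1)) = -113462 / 399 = -284.37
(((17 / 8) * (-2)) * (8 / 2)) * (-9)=153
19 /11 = 1.73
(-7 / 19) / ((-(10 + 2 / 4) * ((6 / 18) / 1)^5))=162 / 19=8.53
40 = 40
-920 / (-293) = 3.14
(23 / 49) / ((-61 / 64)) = -1472 / 2989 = -0.49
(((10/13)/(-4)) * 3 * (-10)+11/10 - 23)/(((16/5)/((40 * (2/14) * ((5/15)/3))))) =-1165/364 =-3.20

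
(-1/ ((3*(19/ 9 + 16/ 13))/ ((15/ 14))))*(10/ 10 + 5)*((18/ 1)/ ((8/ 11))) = -173745/ 10948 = -15.87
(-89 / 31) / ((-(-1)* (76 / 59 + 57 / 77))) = -404327 / 285665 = -1.42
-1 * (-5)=5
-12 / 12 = -1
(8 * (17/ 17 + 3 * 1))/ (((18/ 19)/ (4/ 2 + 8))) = 3040/ 9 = 337.78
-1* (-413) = 413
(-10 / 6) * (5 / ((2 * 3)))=-25 / 18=-1.39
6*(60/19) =360/19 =18.95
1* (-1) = -1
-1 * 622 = -622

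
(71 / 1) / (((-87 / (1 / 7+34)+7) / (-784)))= -12503.47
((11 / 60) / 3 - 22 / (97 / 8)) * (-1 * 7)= 214291 / 17460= 12.27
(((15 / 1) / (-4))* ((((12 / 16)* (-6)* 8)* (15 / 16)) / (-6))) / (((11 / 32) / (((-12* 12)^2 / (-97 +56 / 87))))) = 1217721600 / 92213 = 13205.53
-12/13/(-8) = 3/26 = 0.12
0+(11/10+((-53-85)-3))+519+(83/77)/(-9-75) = 12259679/32340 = 379.09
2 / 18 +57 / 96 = 203 / 288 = 0.70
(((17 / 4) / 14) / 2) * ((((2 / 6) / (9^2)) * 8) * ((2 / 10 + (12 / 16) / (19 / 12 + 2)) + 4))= 2686 / 121905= 0.02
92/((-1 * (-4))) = 23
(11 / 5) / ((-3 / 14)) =-154 / 15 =-10.27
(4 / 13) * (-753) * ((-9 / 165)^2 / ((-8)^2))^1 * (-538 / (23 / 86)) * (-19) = -1489401621 / 3617900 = -411.68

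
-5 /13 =-0.38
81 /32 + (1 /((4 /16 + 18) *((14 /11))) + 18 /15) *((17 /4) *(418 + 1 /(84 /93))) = 253728185 /114464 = 2216.66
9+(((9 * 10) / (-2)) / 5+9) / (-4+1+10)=9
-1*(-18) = 18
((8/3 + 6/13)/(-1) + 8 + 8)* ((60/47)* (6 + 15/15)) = 115.02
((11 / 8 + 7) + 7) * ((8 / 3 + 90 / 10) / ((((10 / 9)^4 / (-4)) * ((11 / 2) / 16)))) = -1369.46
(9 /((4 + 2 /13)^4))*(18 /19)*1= 28561 /997272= 0.03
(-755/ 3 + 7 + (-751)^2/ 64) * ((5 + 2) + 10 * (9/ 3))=60865999/ 192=317010.41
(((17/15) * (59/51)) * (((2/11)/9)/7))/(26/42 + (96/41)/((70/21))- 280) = -4838/356314167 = -0.00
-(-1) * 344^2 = 118336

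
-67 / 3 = -22.33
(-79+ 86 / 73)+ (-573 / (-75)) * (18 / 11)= -1311301 / 20075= -65.32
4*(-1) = -4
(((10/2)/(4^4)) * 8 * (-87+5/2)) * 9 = -7605/64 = -118.83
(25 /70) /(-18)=-5 /252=-0.02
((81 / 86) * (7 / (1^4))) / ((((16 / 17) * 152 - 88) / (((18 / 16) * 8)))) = 9639 / 8944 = 1.08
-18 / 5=-3.60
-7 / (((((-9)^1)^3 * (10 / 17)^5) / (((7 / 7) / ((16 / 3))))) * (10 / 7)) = 69572993 / 3888000000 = 0.02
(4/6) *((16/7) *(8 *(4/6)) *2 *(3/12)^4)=4/63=0.06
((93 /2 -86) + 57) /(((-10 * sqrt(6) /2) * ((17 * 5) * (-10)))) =0.00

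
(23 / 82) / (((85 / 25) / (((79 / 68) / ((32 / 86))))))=390655 / 1516672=0.26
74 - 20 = 54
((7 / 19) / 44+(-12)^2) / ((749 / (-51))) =-6139941 / 626164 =-9.81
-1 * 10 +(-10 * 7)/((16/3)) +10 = -13.12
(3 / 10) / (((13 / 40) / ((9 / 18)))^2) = 120 / 169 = 0.71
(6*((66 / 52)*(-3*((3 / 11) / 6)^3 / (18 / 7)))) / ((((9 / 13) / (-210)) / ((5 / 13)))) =1225 / 12584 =0.10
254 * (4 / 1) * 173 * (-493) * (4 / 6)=-173307248 / 3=-57769082.67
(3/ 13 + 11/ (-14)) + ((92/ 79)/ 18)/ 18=-642113/ 1164618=-0.55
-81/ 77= -1.05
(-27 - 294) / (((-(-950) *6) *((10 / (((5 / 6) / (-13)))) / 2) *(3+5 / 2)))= 107 / 815100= 0.00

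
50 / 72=25 / 36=0.69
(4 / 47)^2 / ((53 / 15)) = 0.00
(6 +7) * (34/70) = 221/35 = 6.31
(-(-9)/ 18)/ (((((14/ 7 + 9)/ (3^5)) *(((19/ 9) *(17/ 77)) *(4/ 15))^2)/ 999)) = 714287.49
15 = 15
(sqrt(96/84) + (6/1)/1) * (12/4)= 6 * sqrt(14)/7 + 18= 21.21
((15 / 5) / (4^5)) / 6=1 / 2048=0.00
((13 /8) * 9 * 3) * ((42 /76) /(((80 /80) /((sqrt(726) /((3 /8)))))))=27027 * sqrt(6) /38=1742.17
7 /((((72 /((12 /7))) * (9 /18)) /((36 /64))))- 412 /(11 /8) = -52703 /176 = -299.45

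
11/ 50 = 0.22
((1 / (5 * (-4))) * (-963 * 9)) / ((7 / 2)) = 123.81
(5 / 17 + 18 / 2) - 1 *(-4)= 226 / 17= 13.29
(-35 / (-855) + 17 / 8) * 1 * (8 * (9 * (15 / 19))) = 44445 / 361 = 123.12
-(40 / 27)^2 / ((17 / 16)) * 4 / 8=-12800 / 12393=-1.03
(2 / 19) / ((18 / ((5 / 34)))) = 5 / 5814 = 0.00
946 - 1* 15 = 931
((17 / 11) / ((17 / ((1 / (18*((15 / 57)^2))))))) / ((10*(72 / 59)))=21299 / 3564000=0.01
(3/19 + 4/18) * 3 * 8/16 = 65/114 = 0.57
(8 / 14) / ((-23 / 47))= -188 / 161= -1.17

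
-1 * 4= -4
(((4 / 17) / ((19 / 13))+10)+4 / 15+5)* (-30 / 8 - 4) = -2317157 / 19380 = -119.56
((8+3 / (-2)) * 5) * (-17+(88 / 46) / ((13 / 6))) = -24095 / 46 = -523.80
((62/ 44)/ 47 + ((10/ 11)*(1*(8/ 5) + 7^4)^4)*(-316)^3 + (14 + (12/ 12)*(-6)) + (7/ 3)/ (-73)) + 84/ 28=-27056344514283220547466624907/ 28305750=-955860364564910682369.01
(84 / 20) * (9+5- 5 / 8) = 2247 / 40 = 56.18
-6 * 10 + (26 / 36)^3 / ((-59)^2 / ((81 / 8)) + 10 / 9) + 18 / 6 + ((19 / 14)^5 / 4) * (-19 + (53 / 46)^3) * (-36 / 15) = -287585477266481141 / 32907243480894720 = -8.74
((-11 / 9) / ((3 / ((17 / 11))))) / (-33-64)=17 / 2619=0.01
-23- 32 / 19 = -469 / 19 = -24.68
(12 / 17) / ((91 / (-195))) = -180 / 119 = -1.51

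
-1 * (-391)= 391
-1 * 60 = -60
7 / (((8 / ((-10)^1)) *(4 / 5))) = -175 / 16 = -10.94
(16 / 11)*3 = 48 / 11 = 4.36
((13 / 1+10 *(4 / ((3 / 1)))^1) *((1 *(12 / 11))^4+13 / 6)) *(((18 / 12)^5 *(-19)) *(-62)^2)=-12258355246803 / 234256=-52328884.84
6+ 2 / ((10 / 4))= 34 / 5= 6.80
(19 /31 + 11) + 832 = 26152 /31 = 843.61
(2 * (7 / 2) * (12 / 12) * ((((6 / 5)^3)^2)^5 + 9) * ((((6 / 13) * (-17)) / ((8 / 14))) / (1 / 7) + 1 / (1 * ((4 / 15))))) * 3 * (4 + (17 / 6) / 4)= -871742367025104215759948888373 / 387430191040039062500000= -2250063.08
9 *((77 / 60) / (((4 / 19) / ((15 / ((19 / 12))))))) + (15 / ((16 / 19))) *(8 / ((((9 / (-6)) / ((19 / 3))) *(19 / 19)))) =-983 / 12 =-81.92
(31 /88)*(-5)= -155 /88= -1.76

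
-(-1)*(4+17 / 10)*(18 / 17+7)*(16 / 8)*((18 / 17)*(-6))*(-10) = 1686744 / 289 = 5836.48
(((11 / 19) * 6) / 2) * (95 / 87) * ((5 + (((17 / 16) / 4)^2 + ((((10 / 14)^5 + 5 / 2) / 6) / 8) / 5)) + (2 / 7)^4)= 19266157185 / 1996402688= 9.65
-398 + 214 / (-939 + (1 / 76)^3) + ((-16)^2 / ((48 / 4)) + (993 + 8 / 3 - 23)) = 245576343084 / 412198463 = 595.77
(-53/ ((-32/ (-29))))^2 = 2362369/ 1024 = 2307.00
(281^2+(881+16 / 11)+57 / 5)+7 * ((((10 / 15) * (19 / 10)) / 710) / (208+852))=9916295984063 / 124179000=79854.85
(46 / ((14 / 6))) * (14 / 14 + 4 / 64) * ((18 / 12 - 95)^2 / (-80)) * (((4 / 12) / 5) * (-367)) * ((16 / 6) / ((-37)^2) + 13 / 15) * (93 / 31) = 89505113379341 / 613312000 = 145937.33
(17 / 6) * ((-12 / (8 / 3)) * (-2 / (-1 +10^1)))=17 / 6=2.83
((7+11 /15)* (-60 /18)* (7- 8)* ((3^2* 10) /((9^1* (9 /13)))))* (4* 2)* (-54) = -482560 /3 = -160853.33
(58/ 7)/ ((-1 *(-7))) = 58/ 49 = 1.18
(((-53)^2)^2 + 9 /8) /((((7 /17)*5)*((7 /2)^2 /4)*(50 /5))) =1073105569 /8575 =125143.51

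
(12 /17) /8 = 3 /34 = 0.09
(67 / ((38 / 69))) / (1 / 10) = 23115 / 19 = 1216.58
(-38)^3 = -54872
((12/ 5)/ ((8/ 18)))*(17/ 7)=459/ 35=13.11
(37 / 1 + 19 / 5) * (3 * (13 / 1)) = 1591.20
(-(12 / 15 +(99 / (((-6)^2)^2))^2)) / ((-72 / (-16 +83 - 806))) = -61742711 / 7464960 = -8.27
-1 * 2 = -2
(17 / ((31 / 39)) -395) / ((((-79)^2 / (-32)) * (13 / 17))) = 6300608 / 2515123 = 2.51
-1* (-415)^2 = -172225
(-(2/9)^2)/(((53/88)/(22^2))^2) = -31891.82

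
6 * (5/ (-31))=-30/ 31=-0.97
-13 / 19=-0.68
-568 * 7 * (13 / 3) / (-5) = 51688 / 15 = 3445.87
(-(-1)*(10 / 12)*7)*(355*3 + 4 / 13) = 484715 / 78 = 6214.29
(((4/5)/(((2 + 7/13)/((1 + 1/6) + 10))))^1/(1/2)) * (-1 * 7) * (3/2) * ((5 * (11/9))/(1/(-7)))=85358/27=3161.41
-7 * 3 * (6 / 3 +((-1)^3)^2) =-63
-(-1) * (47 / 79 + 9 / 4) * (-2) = -899 / 158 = -5.69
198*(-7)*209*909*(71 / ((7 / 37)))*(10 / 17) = -58128151309.41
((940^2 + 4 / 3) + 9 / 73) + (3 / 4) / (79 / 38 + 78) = 1177694076317 / 1332834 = 883601.47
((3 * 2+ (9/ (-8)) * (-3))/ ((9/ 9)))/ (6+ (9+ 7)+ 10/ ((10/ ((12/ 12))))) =75/ 184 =0.41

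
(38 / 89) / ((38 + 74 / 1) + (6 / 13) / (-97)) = 0.00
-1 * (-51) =51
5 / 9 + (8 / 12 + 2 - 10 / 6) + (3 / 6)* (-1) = 19 / 18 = 1.06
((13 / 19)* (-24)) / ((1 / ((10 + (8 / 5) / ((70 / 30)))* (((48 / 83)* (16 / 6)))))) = -14936064 / 55195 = -270.61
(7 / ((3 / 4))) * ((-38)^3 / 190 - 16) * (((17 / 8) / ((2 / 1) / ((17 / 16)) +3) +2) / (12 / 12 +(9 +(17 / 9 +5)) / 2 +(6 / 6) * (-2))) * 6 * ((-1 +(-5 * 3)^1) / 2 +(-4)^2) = -2484022464 / 51875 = -47884.77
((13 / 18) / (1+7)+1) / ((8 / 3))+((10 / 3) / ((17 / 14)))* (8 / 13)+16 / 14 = 1925311 / 594048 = 3.24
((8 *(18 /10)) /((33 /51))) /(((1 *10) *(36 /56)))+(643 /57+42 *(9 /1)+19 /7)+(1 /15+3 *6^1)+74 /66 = 45496888 /109725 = 414.64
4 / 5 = 0.80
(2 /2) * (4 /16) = 0.25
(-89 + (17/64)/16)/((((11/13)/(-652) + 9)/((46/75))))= -1480288901/244073600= -6.06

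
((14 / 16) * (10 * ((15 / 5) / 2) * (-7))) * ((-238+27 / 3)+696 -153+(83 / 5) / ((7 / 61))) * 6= -1011339 / 4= -252834.75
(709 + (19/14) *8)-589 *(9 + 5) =-52683/7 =-7526.14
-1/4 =-0.25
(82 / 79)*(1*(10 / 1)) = 820 / 79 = 10.38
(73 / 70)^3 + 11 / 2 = 2275517 / 343000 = 6.63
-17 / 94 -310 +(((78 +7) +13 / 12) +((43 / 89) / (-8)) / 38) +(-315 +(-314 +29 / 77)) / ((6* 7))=-491575107857 / 2056228944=-239.07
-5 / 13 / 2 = -5 / 26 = -0.19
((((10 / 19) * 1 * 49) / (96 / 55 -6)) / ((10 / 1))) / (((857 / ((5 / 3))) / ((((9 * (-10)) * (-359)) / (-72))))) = 24187625 / 45722664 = 0.53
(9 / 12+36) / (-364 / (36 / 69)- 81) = -441 / 9344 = -0.05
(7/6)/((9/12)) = 1.56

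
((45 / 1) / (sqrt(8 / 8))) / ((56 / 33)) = 1485 / 56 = 26.52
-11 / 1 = -11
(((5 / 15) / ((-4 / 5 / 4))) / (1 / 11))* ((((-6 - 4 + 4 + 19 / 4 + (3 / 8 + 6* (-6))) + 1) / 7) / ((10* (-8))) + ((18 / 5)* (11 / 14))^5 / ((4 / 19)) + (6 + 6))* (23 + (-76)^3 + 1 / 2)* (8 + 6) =98257535973.92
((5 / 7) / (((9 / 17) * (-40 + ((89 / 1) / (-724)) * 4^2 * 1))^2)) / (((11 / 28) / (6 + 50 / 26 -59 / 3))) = -10840778705 / 250623757098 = -0.04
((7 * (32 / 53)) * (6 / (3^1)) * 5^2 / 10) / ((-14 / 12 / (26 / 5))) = -4992 / 53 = -94.19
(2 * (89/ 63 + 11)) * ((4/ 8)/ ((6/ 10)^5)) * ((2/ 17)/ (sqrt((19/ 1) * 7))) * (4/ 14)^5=9200000 * sqrt(133)/ 34220682279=0.00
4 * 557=2228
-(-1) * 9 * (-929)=-8361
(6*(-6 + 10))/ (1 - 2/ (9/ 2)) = 216/ 5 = 43.20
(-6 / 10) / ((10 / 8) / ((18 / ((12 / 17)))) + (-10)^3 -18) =306 / 519155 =0.00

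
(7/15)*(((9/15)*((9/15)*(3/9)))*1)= 7/125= 0.06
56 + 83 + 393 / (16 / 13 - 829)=496890 / 3587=138.53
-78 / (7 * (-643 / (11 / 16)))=429 / 36008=0.01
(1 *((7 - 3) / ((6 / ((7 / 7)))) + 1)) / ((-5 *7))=-0.05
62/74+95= 3546/37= 95.84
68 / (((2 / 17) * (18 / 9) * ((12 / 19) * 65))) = 5491 / 780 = 7.04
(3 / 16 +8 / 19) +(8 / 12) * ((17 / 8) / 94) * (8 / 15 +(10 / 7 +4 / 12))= 2894611 / 4500720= 0.64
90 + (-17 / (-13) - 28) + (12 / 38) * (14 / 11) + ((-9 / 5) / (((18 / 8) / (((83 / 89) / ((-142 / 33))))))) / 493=2696262895891 / 42320902195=63.71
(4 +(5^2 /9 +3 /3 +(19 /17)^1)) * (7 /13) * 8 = 76216 /1989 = 38.32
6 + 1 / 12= 73 / 12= 6.08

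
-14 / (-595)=2 / 85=0.02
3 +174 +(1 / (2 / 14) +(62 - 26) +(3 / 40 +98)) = 12723 / 40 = 318.08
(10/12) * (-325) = -1625/6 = -270.83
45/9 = 5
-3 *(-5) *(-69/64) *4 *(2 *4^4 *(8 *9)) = -2384640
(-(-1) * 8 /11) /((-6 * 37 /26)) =-104 /1221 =-0.09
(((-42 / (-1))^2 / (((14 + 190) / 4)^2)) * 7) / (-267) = -1372 / 77163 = -0.02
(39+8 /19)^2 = 561001 /361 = 1554.02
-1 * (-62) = 62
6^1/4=1.50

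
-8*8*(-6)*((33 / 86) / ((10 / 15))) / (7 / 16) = 152064 / 301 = 505.20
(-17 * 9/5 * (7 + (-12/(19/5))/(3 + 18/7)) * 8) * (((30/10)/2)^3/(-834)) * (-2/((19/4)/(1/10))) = -4376106/16308175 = -0.27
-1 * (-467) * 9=4203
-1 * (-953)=953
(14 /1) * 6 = 84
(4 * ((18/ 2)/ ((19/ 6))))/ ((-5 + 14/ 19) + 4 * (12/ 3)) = 216/ 223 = 0.97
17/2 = 8.50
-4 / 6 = -2 / 3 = -0.67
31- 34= -3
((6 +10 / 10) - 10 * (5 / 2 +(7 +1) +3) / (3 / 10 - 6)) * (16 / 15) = 32.73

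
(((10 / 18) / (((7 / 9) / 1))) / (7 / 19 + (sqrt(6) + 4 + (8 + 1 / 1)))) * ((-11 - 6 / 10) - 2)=-164084 / 218225 + 12274 * sqrt(6) / 218225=-0.61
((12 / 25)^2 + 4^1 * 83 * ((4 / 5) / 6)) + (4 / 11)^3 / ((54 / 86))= 1001151928 / 22460625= 44.57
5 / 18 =0.28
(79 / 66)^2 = 6241 / 4356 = 1.43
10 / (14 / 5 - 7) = -50 / 21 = -2.38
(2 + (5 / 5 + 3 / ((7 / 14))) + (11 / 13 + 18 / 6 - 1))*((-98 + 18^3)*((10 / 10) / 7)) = 126148 / 13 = 9703.69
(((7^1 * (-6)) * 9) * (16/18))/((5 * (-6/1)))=56/5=11.20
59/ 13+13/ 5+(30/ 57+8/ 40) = 9713/ 1235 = 7.86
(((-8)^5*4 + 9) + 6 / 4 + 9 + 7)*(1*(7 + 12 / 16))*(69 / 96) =-186870883 / 256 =-729964.39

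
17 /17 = 1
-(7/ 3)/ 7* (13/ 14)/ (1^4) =-13/ 42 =-0.31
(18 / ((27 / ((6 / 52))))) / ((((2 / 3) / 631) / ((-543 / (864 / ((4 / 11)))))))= -114211 / 6864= -16.64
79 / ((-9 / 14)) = -1106 / 9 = -122.89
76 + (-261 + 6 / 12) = -369 / 2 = -184.50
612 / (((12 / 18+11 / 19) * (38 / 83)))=76194 / 71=1073.15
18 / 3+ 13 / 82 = 505 / 82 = 6.16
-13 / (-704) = 13 / 704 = 0.02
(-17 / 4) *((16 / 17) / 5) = -4 / 5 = -0.80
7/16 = 0.44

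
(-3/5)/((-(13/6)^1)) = 18/65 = 0.28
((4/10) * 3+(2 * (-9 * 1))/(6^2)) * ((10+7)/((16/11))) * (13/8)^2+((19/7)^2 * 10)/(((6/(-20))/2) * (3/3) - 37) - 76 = -21018718733/372807680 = -56.38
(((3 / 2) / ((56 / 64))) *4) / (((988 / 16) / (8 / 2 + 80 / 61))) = 62208 / 105469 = 0.59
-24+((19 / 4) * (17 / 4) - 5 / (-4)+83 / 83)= -1.56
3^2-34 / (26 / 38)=-529 / 13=-40.69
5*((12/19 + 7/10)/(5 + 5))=253/380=0.67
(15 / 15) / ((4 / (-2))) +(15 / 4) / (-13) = -41 / 52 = -0.79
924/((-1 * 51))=-308/17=-18.12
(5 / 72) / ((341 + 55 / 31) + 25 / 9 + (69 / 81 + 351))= 465 / 4669816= 0.00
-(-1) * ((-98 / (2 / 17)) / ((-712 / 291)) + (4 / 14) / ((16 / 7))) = 60623 / 178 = 340.58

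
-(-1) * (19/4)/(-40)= -19/160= -0.12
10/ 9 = 1.11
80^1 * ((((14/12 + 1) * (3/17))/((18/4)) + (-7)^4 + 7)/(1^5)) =29474960/153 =192646.80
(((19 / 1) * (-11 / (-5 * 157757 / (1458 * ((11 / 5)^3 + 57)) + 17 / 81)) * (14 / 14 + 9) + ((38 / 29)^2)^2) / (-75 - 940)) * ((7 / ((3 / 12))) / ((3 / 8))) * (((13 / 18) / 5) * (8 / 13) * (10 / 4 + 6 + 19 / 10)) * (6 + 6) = -490544841509952126976 / 2215448433626356125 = -221.42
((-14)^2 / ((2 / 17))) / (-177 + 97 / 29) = -24157 / 2518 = -9.59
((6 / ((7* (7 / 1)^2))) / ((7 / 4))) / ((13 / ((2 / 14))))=24 / 218491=0.00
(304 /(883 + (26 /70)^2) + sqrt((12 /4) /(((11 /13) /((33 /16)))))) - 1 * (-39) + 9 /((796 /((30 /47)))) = 3 * sqrt(13) /4 + 199088536009 /5059243466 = 42.06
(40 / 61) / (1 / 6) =240 / 61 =3.93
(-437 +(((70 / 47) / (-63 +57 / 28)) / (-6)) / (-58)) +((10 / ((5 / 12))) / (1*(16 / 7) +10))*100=-72528400963 / 300136689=-241.65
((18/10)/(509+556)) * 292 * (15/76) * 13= 8541/6745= 1.27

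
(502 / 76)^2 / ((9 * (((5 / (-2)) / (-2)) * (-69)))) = -63001 / 1120905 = -0.06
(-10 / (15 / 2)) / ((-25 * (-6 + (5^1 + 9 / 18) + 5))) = 8 / 675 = 0.01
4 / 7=0.57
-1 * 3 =-3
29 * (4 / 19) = 116 / 19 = 6.11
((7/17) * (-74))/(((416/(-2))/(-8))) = -259/221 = -1.17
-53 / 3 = -17.67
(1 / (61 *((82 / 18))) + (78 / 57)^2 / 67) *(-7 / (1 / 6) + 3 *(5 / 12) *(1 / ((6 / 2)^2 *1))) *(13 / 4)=-37386661169 / 8710802928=-4.29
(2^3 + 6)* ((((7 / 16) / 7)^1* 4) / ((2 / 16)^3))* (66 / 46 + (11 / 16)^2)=78617 / 23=3418.13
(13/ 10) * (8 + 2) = 13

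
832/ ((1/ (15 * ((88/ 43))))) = 1098240/ 43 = 25540.47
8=8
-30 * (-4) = 120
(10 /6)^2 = 2.78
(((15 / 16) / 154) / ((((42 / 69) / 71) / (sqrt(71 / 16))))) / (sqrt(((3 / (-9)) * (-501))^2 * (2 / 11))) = 24495 * sqrt(1562) / 46086656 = 0.02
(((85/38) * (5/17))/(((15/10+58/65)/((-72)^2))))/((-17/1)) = -8424000/100453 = -83.86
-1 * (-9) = 9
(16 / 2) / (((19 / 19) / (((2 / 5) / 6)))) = 8 / 15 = 0.53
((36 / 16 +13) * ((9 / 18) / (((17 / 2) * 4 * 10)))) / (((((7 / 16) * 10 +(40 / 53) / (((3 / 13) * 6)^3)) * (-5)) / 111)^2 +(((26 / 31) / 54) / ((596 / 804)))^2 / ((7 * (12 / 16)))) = 335124785173189729256406 / 659488249028980703150755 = 0.51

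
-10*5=-50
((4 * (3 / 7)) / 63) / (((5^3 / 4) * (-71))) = -16 / 1304625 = -0.00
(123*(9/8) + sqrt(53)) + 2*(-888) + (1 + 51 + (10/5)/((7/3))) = -88747/56 + sqrt(53) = -1577.49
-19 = -19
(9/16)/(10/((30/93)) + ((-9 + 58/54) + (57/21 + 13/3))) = 1701/91088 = 0.02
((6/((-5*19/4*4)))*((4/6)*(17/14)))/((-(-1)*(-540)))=17/179550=0.00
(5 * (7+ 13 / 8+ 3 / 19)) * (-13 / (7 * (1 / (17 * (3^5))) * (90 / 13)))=-103557285 / 2128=-48664.14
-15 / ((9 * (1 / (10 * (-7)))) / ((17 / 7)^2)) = 14450 / 21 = 688.10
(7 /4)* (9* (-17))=-1071 /4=-267.75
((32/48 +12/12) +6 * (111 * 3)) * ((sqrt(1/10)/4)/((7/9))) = 2571 * sqrt(10)/40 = 203.26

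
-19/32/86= -19/2752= -0.01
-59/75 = -0.79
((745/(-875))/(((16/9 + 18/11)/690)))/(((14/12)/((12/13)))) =-73282968/538265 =-136.15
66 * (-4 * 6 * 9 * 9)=-128304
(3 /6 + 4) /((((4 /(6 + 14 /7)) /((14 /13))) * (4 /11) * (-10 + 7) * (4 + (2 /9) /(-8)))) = -378 /169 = -2.24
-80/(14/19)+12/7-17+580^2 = 2353933/7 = 336276.14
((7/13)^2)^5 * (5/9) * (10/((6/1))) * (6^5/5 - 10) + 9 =44411632388177/3722179279923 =11.93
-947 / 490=-1.93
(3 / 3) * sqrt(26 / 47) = sqrt(1222) / 47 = 0.74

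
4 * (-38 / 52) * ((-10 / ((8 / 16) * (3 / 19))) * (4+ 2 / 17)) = 1010800 / 663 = 1524.59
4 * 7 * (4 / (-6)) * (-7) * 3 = 392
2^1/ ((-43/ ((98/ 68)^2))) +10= 246139/ 24854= 9.90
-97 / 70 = -1.39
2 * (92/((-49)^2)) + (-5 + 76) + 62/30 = 2634256/36015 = 73.14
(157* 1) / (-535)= -157 / 535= -0.29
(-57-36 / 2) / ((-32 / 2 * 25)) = 3 / 16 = 0.19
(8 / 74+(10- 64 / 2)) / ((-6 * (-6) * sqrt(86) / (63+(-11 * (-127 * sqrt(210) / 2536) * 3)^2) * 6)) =-30702844935 * sqrt(86) / 40928767744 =-6.96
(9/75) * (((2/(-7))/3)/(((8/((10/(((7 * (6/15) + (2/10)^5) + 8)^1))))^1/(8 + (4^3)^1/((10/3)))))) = -8500/236257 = -0.04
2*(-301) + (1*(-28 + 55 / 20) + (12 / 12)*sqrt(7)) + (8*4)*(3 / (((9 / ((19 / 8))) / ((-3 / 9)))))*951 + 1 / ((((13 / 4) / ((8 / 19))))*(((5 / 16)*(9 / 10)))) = -8654.81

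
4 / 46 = 2 / 23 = 0.09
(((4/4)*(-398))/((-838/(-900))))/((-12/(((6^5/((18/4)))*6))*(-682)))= -77371200/142879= -541.52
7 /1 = 7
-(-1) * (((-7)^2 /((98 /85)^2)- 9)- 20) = 1541 /196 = 7.86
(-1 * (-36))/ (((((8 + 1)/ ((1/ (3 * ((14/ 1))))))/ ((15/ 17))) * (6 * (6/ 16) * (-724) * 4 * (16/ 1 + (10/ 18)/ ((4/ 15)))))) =-10/ 14021889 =-0.00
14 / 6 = 7 / 3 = 2.33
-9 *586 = -5274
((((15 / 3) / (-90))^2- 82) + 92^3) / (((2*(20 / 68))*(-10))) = -857712373 / 6480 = -132363.02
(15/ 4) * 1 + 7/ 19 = 313/ 76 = 4.12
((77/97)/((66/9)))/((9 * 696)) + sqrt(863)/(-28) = -1.05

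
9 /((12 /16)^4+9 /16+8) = 2304 /2273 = 1.01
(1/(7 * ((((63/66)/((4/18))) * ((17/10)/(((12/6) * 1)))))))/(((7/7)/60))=2.35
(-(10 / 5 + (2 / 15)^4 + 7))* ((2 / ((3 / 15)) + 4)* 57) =-7182.25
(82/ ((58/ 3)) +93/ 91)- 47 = -110143/ 2639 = -41.74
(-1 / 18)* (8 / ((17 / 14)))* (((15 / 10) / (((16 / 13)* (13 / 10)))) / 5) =-7 / 102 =-0.07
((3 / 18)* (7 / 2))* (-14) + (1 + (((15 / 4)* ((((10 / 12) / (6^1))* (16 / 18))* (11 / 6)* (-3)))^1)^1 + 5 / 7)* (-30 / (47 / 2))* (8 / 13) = -578399 / 76986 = -7.51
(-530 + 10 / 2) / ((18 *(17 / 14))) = -24.02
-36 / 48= -0.75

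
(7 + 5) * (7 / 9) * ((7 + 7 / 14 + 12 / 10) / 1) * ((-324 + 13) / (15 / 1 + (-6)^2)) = -126266 / 255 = -495.16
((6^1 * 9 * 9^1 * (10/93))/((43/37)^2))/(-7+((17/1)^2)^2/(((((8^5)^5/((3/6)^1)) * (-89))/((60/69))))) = -9528257272827146527500832604160/1723818976791320366616454314731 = -5.53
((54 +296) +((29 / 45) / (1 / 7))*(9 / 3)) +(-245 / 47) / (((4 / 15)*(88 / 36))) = 22057483 / 62040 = 355.54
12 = 12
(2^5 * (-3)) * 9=-864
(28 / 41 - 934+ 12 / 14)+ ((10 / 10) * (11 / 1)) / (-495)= -12043007 / 12915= -932.48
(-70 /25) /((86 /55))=-77 /43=-1.79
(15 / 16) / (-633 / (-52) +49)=195 / 12724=0.02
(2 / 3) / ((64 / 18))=3 / 16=0.19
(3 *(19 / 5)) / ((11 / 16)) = 912 / 55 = 16.58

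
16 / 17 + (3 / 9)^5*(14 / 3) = 11902 / 12393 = 0.96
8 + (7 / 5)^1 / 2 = 87 / 10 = 8.70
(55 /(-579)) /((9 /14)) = -0.15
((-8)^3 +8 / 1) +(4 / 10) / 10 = -12599 / 25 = -503.96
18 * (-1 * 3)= -54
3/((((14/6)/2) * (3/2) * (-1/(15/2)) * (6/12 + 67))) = -4/21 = -0.19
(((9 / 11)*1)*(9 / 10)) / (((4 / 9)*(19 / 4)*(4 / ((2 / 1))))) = 729 / 4180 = 0.17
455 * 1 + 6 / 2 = 458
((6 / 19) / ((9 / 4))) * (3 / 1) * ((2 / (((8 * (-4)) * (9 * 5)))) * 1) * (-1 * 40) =0.02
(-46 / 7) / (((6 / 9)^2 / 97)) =-20079 / 14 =-1434.21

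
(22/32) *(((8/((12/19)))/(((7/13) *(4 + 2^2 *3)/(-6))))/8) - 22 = -81565/3584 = -22.76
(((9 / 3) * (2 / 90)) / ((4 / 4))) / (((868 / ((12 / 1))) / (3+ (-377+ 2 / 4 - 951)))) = -2649 / 2170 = -1.22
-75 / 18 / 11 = -25 / 66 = -0.38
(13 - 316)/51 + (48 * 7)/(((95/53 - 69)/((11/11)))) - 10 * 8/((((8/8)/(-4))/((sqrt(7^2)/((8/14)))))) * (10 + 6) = 1898642191/30277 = 62709.06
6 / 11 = 0.55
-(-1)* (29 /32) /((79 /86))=0.99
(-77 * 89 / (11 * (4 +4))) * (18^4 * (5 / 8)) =-20437515 / 4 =-5109378.75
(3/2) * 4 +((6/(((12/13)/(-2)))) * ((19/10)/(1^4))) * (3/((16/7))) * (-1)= 6147/160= 38.42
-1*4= -4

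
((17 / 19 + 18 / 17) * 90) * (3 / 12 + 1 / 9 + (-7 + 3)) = -413305 / 646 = -639.79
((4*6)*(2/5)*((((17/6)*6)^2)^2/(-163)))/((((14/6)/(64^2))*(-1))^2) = -605339938455552/39935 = -15158130423.33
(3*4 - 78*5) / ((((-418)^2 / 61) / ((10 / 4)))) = -57645 / 174724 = -0.33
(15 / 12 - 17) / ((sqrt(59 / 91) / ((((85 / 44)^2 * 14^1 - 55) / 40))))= 33579 * sqrt(5369) / 1827584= 1.35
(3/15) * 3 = 3/5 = 0.60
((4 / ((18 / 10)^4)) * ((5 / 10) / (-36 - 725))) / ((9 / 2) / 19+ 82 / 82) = -47500 / 234667287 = -0.00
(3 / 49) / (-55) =-3 / 2695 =-0.00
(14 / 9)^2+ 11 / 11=277 / 81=3.42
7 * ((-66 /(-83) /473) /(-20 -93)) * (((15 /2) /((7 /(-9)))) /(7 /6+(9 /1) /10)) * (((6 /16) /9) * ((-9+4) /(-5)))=2025 /100017656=0.00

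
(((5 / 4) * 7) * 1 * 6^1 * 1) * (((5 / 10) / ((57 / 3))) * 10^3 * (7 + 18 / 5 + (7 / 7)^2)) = 304500 / 19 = 16026.32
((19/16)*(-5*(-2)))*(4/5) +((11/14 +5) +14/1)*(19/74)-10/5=13033/1036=12.58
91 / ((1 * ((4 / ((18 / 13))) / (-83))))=-5229 / 2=-2614.50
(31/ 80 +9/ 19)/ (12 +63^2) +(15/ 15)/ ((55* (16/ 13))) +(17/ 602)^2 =47601144463/ 3015306377160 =0.02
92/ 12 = 23/ 3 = 7.67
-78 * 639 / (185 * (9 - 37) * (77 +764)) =24921 / 2178190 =0.01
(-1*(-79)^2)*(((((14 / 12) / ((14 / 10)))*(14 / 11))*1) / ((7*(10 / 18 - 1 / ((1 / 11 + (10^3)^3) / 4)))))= -343255000031205 / 201666665233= -1702.09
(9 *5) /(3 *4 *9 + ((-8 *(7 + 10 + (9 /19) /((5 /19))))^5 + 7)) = -46875 /80161889900219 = -0.00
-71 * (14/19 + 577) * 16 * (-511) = 6372104592/19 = 335373925.89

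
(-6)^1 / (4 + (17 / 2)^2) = -24 / 305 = -0.08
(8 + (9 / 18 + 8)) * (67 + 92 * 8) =13249.50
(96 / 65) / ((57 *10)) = 0.00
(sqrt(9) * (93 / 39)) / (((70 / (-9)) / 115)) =-19251 / 182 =-105.77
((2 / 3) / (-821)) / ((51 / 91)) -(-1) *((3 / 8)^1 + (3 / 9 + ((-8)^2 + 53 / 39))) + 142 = 2718120779 / 13063752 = 208.07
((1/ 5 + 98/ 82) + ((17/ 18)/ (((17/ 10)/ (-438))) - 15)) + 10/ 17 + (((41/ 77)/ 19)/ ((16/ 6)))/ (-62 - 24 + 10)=-2383995647021/ 9299764320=-256.35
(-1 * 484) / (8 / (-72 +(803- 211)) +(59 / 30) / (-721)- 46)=136095960 / 12931181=10.52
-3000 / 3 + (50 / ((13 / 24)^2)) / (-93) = -5248600 / 5239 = -1001.83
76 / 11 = 6.91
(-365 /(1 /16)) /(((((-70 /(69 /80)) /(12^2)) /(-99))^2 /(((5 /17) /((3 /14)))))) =-735775261848 /2975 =-247319415.75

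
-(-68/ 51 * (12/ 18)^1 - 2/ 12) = 19/ 18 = 1.06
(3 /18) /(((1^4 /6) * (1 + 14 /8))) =4 /11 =0.36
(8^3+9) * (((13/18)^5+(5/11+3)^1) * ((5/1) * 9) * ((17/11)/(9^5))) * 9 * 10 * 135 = 84017288324875/3086609328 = 27219.93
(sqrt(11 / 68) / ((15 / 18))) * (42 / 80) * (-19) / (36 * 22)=-133 * sqrt(187) / 299200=-0.01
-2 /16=-1 /8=-0.12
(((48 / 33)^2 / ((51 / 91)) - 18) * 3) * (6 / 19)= -526692 / 39083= -13.48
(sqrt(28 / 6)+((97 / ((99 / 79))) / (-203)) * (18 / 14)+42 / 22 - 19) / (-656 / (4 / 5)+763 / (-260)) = 71450860 / 3344455653 - 260 * sqrt(42) / 641889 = 0.02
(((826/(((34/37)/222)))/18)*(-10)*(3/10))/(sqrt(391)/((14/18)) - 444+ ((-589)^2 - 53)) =-9597487426072/99967986079001+ 35620011*sqrt(391)/99967986079001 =-0.10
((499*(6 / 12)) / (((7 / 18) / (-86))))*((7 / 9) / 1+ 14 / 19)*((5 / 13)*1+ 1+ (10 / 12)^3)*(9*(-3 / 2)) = 4376820317 / 1976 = 2214990.04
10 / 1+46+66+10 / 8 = 493 / 4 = 123.25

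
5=5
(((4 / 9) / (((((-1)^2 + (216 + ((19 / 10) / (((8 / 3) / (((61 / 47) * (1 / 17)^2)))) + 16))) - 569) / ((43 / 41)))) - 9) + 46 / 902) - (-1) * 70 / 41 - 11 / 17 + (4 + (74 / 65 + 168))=270607132004134141 / 1637578616029785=165.25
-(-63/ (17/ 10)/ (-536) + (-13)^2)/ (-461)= 770279/ 2100316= 0.37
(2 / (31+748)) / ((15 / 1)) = 2 / 11685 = 0.00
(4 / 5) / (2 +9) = 4 / 55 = 0.07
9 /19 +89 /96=2555 /1824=1.40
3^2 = 9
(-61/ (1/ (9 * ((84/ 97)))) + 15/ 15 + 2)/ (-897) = 1175/ 2231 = 0.53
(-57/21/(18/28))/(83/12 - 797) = 8/1497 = 0.01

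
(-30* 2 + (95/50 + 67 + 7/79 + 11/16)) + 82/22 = 931803/69520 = 13.40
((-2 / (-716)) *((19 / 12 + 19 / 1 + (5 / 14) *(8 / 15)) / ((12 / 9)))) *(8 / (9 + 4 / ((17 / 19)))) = 0.03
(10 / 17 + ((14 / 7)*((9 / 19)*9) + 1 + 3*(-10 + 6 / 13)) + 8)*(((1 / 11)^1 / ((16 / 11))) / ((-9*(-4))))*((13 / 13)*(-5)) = 220465 / 2418624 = 0.09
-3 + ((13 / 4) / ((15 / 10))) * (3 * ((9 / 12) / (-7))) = -207 / 56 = -3.70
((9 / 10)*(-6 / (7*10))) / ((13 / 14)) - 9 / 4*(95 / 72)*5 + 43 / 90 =-1352431 / 93600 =-14.45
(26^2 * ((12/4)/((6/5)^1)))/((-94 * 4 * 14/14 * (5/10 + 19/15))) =-12675/4982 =-2.54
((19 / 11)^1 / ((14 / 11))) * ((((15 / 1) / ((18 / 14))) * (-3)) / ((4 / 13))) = -1235 / 8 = -154.38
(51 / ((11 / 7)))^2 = 127449 / 121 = 1053.30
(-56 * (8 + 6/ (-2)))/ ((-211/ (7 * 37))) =72520/ 211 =343.70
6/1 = 6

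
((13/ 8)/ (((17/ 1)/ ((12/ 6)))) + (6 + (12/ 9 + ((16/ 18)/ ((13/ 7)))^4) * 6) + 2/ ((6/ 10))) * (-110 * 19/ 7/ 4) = -79182216134395/ 59464687464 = -1331.58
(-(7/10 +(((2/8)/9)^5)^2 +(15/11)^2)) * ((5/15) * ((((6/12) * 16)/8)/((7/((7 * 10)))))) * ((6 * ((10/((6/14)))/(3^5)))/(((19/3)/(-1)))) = 198154647055313162935/255317313206282747904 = 0.78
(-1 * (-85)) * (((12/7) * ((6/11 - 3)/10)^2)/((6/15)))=37179/1694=21.95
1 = 1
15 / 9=5 / 3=1.67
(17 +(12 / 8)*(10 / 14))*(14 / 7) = 253 / 7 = 36.14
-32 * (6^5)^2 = -1934917632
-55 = -55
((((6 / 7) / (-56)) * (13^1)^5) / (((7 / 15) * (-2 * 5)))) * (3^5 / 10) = 812017791 / 27440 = 29592.49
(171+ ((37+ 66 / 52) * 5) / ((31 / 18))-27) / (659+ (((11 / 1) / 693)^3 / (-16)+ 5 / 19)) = 7814800906416 / 20195708071799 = 0.39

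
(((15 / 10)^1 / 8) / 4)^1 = 3 / 64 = 0.05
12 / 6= 2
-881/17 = -51.82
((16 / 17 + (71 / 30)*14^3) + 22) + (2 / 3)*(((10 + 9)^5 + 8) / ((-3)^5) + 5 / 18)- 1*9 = -1961542 / 6885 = -284.90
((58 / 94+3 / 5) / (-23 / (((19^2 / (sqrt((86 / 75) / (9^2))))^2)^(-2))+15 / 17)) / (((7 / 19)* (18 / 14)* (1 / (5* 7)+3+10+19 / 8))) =-2013723712 / 23532298797178767838617135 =-0.00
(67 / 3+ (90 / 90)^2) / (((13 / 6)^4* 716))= 0.00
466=466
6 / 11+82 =908 / 11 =82.55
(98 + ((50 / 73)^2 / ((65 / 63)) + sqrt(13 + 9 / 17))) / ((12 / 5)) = 5 * sqrt(3910) / 204 + 17051615 / 415662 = 42.56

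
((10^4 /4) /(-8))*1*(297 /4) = -185625 /8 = -23203.12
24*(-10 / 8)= -30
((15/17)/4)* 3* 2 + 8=317/34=9.32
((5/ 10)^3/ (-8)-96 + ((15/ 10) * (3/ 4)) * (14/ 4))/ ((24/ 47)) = -276971/ 1536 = -180.32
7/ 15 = 0.47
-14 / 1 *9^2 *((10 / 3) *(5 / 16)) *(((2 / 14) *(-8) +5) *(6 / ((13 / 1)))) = -54675 / 26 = -2102.88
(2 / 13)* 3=6 / 13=0.46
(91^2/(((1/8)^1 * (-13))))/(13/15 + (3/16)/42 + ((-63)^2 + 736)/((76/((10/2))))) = -325328640/19816613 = -16.42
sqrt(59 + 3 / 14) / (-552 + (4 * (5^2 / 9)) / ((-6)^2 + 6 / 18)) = -327 * sqrt(11606) / 2525656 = -0.01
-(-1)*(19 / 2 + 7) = 33 / 2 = 16.50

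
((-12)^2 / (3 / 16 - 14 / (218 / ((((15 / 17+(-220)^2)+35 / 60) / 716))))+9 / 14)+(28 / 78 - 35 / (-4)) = -899650397329 / 36108132060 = -24.92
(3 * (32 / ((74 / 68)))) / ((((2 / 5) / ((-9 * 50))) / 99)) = -363528000 / 37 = -9825081.08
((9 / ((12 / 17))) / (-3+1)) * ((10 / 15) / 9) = -17 / 36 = -0.47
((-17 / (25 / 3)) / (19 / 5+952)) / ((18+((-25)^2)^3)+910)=-17 / 1944587469645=-0.00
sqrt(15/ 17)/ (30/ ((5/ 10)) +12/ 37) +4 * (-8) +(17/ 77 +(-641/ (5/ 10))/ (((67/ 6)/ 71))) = -42216113/ 5159 +37 * sqrt(255)/ 37944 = -8182.99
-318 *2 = -636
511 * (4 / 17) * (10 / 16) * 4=5110 / 17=300.59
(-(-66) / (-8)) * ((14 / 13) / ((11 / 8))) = -84 / 13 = -6.46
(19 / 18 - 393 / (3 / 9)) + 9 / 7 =-148259 / 126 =-1176.66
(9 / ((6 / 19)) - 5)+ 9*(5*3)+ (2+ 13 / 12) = 1939 / 12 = 161.58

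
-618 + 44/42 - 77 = -14573/21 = -693.95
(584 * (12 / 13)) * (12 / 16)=404.31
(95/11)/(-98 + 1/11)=-95/1077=-0.09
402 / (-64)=-201 / 32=-6.28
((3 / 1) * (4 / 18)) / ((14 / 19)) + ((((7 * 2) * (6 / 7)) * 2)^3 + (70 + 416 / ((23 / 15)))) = 6842279 / 483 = 14166.21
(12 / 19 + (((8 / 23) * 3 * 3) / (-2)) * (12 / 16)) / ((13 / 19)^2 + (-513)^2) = -0.00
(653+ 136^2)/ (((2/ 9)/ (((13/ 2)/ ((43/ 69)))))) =154589877/ 172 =898778.35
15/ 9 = 5/ 3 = 1.67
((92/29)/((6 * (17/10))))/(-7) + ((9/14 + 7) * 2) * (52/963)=24256/31059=0.78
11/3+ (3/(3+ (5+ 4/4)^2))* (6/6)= 146/39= 3.74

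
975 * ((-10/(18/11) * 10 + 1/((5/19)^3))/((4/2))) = -91247/30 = -3041.57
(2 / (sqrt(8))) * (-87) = -87 * sqrt(2) / 2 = -61.52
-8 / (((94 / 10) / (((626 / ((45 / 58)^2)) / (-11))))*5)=16846912 / 1046925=16.09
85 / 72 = 1.18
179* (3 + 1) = 716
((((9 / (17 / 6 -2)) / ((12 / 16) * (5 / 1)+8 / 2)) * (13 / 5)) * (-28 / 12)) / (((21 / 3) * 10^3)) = -117 / 96875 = -0.00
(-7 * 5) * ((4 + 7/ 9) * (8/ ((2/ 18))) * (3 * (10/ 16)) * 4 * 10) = -903000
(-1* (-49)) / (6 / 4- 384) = -98 / 765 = -0.13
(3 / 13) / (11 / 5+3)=15 / 338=0.04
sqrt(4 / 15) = 2 * sqrt(15) / 15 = 0.52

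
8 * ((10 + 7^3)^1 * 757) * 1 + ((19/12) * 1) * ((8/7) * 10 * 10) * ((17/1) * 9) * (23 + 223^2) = 9656901976/7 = 1379557425.14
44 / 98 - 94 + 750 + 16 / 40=160928 / 245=656.85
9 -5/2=13/2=6.50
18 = 18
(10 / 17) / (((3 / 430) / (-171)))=-245100 / 17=-14417.65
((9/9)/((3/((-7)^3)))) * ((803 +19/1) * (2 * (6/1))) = -1127784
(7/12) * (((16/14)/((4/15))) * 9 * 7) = 315/2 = 157.50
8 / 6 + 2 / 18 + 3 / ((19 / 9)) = 490 / 171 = 2.87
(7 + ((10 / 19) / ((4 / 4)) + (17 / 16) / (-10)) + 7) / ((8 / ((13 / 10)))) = 569881 / 243200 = 2.34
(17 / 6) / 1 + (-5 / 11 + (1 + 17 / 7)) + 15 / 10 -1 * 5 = 533 / 231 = 2.31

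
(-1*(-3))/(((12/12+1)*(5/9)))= 27/10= 2.70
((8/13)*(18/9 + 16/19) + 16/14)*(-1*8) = -40000/1729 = -23.13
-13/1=-13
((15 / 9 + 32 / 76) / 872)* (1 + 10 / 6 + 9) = 0.03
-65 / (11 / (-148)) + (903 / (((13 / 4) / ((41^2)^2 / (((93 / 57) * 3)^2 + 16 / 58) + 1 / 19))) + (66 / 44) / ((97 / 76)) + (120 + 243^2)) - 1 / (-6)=13021529733610179907 / 401188519446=32457383.75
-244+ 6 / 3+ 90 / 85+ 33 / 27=-36677 / 153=-239.72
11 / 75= 0.15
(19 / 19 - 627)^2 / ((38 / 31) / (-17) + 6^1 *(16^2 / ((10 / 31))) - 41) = 1032593260 / 12438591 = 83.02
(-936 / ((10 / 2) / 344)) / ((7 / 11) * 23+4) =-3541824 / 1025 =-3455.44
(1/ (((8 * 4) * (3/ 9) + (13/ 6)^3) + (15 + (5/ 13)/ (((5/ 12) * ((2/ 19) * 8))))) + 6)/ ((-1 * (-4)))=312537/ 207422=1.51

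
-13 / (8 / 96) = -156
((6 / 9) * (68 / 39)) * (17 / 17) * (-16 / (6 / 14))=-15232 / 351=-43.40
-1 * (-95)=95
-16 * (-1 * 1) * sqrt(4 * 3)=32 * sqrt(3)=55.43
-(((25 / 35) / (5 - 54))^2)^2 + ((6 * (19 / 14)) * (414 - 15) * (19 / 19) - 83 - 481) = 37163856134060 / 13841287201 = 2685.00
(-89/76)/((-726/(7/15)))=623/827640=0.00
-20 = -20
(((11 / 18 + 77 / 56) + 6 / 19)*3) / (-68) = -3149 / 31008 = -0.10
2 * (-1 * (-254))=508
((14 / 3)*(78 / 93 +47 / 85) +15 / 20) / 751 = 229067 / 23746620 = 0.01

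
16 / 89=0.18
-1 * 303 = -303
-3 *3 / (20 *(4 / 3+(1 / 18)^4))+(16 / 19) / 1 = 6709796 / 13297055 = 0.50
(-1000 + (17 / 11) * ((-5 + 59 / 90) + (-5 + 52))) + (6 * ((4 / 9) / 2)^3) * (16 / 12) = -6808787 / 7290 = -933.99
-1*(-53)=53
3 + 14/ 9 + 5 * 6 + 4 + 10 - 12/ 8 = 47.06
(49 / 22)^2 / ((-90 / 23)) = -55223 / 43560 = -1.27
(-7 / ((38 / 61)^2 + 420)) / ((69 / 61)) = -1588867 / 107934216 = -0.01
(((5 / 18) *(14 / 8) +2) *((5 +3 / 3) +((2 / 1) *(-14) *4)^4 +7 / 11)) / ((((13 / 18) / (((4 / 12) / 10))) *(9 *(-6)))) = -11475036113 / 34320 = -334354.20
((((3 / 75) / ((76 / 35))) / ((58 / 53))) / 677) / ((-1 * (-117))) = 371 / 1745766360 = 0.00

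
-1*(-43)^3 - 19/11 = 874558/11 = 79505.27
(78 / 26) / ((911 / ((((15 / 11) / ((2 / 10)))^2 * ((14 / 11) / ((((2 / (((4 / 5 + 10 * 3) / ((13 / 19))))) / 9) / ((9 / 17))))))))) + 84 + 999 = 26892042483 / 24361051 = 1103.90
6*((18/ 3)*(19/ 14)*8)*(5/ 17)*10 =136800/ 119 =1149.58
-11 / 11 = -1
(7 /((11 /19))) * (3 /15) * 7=931 /55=16.93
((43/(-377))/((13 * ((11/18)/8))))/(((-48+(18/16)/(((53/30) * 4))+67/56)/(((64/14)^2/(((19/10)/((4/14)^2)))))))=215073423360/97278813178547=0.00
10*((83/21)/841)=830/17661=0.05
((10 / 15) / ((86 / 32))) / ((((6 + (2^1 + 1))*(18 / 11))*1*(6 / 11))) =968 / 31347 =0.03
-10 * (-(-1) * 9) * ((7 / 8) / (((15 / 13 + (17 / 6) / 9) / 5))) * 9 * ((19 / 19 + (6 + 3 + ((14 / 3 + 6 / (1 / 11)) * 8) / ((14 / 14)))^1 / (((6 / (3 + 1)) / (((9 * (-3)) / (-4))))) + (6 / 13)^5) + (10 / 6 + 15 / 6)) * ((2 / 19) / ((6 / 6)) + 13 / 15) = -6795782678775825 / 1118962858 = -6073287.09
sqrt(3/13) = sqrt(39)/13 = 0.48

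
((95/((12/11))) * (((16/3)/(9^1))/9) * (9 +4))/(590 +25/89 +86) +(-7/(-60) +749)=657488266069/877555620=749.23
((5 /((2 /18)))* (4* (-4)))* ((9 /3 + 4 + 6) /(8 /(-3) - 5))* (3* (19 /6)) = 266760 /23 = 11598.26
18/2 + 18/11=117/11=10.64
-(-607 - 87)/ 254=347/ 127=2.73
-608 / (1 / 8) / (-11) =4864 / 11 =442.18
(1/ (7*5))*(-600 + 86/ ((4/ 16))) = -256/ 35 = -7.31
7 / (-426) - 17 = -7249 / 426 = -17.02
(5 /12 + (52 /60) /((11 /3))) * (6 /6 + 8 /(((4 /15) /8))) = 157.38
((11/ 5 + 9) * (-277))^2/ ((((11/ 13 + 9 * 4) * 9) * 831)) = 11292736/ 323325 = 34.93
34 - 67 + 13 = -20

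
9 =9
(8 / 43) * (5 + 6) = 88 / 43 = 2.05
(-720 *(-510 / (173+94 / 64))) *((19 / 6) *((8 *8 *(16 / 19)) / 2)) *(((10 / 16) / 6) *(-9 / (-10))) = 31334400 / 1861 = 16837.40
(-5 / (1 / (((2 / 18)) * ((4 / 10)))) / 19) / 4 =-1 / 342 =-0.00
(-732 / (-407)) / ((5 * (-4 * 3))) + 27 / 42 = 17461 / 28490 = 0.61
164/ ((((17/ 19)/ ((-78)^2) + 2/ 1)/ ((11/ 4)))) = 4739436/ 21019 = 225.48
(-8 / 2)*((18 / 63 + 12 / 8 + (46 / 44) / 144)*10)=-198805 / 2772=-71.72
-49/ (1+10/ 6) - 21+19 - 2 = -179/ 8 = -22.38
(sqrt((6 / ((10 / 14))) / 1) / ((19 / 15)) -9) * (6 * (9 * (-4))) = 1944 -648 * sqrt(210) / 19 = 1449.77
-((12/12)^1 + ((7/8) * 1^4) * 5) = -43/8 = -5.38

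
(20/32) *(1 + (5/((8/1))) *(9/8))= 545/512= 1.06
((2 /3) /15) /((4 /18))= 1 /5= 0.20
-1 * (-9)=9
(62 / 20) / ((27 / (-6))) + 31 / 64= -589 / 2880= -0.20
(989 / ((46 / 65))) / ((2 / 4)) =2795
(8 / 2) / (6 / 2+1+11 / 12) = 48 / 59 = 0.81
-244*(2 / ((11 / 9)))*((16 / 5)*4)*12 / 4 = -843264 / 55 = -15332.07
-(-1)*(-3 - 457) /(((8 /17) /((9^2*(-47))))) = 7442685 /2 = 3721342.50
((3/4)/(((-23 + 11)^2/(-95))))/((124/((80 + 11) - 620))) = 2.11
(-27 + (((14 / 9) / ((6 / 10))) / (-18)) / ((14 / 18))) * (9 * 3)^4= -14447322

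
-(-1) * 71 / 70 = 71 / 70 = 1.01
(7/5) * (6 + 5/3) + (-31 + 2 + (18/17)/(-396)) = -102491/5610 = -18.27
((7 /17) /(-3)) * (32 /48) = -14 /153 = -0.09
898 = 898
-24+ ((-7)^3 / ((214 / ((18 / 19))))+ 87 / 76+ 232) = 1688417 / 8132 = 207.63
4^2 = 16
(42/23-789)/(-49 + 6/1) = 18105/989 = 18.31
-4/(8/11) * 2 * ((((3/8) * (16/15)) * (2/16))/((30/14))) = -77/300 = -0.26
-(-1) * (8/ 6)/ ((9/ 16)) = 64/ 27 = 2.37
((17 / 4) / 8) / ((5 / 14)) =119 / 80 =1.49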